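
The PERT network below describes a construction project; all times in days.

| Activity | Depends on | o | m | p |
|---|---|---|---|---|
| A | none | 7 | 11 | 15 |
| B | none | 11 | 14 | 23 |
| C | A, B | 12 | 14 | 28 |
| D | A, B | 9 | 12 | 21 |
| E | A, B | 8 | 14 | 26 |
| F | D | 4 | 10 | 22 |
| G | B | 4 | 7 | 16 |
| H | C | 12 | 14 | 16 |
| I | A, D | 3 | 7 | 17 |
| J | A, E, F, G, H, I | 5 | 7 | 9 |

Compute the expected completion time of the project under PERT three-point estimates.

te_A = (7 + 4·11 + 15)/6 = 66/6 = 11
te_B = (11 + 4·14 + 23)/6 = 90/6 = 15
te_C = (12 + 4·14 + 28)/6 = 96/6 = 16
te_D = (9 + 4·12 + 21)/6 = 78/6 = 13
te_E = (8 + 4·14 + 26)/6 = 90/6 = 15
te_F = (4 + 4·10 + 22)/6 = 66/6 = 11
te_G = (4 + 4·7 + 16)/6 = 48/6 = 8
te_H = (12 + 4·14 + 16)/6 = 84/6 = 14
te_I = (3 + 4·7 + 17)/6 = 48/6 = 8
te_J = (5 + 4·7 + 9)/6 = 42/6 = 7

Forward pass:
ES_A = 0; EF_A = 11
ES_B = 0; EF_B = 15
ES_C = max(EF_A=11, EF_B=15) = 15; EF_C = 15+16 = 31
ES_D = max(EF_A=11, EF_B=15) = 15; EF_D = 15+13 = 28
ES_E = max(EF_A=11, EF_B=15) = 15; EF_E = 15+15 = 30
ES_F = 28; EF_F = 28+11 = 39
ES_G = 15; EF_G = 15+8 = 23
ES_H = 31; EF_H = 31+14 = 45
ES_I = max(EF_A=11, EF_D=28) = 28; EF_I = 28+8 = 36
ES_J = max(EF_A=11, EF_E=30, EF_F=39, EF_G=23, EF_H=45, EF_I=36) = 45; EF_J = 45+7 = 52
Expected project duration μ = 52 days. Critical path: B → C → H → J.

52 days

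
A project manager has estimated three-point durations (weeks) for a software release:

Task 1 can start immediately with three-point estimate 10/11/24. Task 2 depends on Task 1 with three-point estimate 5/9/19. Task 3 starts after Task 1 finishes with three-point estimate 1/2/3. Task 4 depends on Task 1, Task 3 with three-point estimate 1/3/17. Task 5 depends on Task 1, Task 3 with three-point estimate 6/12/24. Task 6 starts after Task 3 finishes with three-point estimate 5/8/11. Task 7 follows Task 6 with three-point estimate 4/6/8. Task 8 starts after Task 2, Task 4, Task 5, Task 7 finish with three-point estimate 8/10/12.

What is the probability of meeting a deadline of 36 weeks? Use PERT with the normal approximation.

te_Task 1 = (10 + 4·11 + 24)/6 = 78/6 = 13; σ²_Task 1 = ((24−10)/6)² = 5.444
te_Task 2 = (5 + 4·9 + 19)/6 = 60/6 = 10; σ²_Task 2 = ((19−5)/6)² = 5.444
te_Task 3 = (1 + 4·2 + 3)/6 = 12/6 = 2; σ²_Task 3 = ((3−1)/6)² = 0.111
te_Task 4 = (1 + 4·3 + 17)/6 = 30/6 = 5; σ²_Task 4 = ((17−1)/6)² = 7.111
te_Task 5 = (6 + 4·12 + 24)/6 = 78/6 = 13; σ²_Task 5 = ((24−6)/6)² = 9.000
te_Task 6 = (5 + 4·8 + 11)/6 = 48/6 = 8; σ²_Task 6 = ((11−5)/6)² = 1.000
te_Task 7 = (4 + 4·6 + 8)/6 = 36/6 = 6; σ²_Task 7 = ((8−4)/6)² = 0.444
te_Task 8 = (8 + 4·10 + 12)/6 = 60/6 = 10; σ²_Task 8 = ((12−8)/6)² = 0.444

Forward pass:
ES_Task 1 = 0; EF_Task 1 = 13
ES_Task 2 = 13; EF_Task 2 = 13+10 = 23
ES_Task 3 = 13; EF_Task 3 = 13+2 = 15
ES_Task 4 = max(EF_Task 1=13, EF_Task 3=15) = 15; EF_Task 4 = 15+5 = 20
ES_Task 5 = max(EF_Task 1=13, EF_Task 3=15) = 15; EF_Task 5 = 15+13 = 28
ES_Task 6 = 15; EF_Task 6 = 15+8 = 23
ES_Task 7 = 23; EF_Task 7 = 23+6 = 29
ES_Task 8 = max(EF_Task 2=23, EF_Task 4=20, EF_Task 5=28, EF_Task 7=29) = 29; EF_Task 8 = 29+10 = 39
Expected project duration μ = 39 weeks. Critical path: Task 1 → Task 3 → Task 6 → Task 7 → Task 8.

Variance along critical path = 5.444 + 0.111 + 1.000 + 0.444 + 0.444 = 7.444; σ = √7.444 = 2.728 weeks.
Z = (36 − 39) / 2.728 = -1.100
P(T ≤ 36) = Φ(-1.100) ≈ 0.136

0.136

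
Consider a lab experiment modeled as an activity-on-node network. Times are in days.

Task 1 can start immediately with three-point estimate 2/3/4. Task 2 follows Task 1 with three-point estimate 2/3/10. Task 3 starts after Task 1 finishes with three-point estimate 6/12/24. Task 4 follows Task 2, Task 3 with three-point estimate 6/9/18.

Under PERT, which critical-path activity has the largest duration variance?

Task 3

te_Task 1 = (2 + 4·3 + 4)/6 = 18/6 = 3; σ²_Task 1 = ((4−2)/6)² = 0.111
te_Task 2 = (2 + 4·3 + 10)/6 = 24/6 = 4; σ²_Task 2 = ((10−2)/6)² = 1.778
te_Task 3 = (6 + 4·12 + 24)/6 = 78/6 = 13; σ²_Task 3 = ((24−6)/6)² = 9.000
te_Task 4 = (6 + 4·9 + 18)/6 = 60/6 = 10; σ²_Task 4 = ((18−6)/6)² = 4.000

Forward pass:
ES_Task 1 = 0; EF_Task 1 = 3
ES_Task 2 = 3; EF_Task 2 = 3+4 = 7
ES_Task 3 = 3; EF_Task 3 = 3+13 = 16
ES_Task 4 = max(EF_Task 2=7, EF_Task 3=16) = 16; EF_Task 4 = 16+10 = 26
Expected project duration μ = 26 days. Critical path: Task 1 → Task 3 → Task 4.

Variances on critical path: σ²_Task 1=0.111, σ²_Task 3=9.000, σ²_Task 4=4.000.
Largest is σ²_Task 3 = 9.000.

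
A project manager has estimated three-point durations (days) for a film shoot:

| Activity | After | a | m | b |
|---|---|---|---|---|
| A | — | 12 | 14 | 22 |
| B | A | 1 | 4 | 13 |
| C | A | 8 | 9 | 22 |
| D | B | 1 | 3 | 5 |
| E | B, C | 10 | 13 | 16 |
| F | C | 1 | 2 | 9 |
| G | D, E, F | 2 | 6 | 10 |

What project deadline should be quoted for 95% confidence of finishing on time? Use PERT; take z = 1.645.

50.5 days

te_A = (12 + 4·14 + 22)/6 = 90/6 = 15; σ²_A = ((22−12)/6)² = 2.778
te_B = (1 + 4·4 + 13)/6 = 30/6 = 5; σ²_B = ((13−1)/6)² = 4.000
te_C = (8 + 4·9 + 22)/6 = 66/6 = 11; σ²_C = ((22−8)/6)² = 5.444
te_D = (1 + 4·3 + 5)/6 = 18/6 = 3; σ²_D = ((5−1)/6)² = 0.444
te_E = (10 + 4·13 + 16)/6 = 78/6 = 13; σ²_E = ((16−10)/6)² = 1.000
te_F = (1 + 4·2 + 9)/6 = 18/6 = 3; σ²_F = ((9−1)/6)² = 1.778
te_G = (2 + 4·6 + 10)/6 = 36/6 = 6; σ²_G = ((10−2)/6)² = 1.778

Forward pass:
ES_A = 0; EF_A = 15
ES_B = 15; EF_B = 15+5 = 20
ES_C = 15; EF_C = 15+11 = 26
ES_D = 20; EF_D = 20+3 = 23
ES_E = max(EF_B=20, EF_C=26) = 26; EF_E = 26+13 = 39
ES_F = 26; EF_F = 26+3 = 29
ES_G = max(EF_D=23, EF_E=39, EF_F=29) = 39; EF_G = 39+6 = 45
Expected project duration μ = 45 days. Critical path: A → C → E → G.

Variance along critical path = 2.778 + 5.444 + 1.000 + 1.778 = 11.000; σ = 3.317 days.
D = μ + z·σ = 45 + 1.645·3.317 = 50.5 days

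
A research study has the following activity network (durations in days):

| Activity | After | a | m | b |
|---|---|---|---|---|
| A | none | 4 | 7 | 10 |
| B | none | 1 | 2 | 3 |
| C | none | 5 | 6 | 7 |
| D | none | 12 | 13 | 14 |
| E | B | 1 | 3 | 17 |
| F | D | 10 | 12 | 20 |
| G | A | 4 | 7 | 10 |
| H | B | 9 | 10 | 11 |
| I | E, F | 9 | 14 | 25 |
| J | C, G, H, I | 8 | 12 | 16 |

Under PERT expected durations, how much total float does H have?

te_A = (4 + 4·7 + 10)/6 = 42/6 = 7
te_B = (1 + 4·2 + 3)/6 = 12/6 = 2
te_C = (5 + 4·6 + 7)/6 = 36/6 = 6
te_D = (12 + 4·13 + 14)/6 = 78/6 = 13
te_E = (1 + 4·3 + 17)/6 = 30/6 = 5
te_F = (10 + 4·12 + 20)/6 = 78/6 = 13
te_G = (4 + 4·7 + 10)/6 = 42/6 = 7
te_H = (9 + 4·10 + 11)/6 = 60/6 = 10
te_I = (9 + 4·14 + 25)/6 = 90/6 = 15
te_J = (8 + 4·12 + 16)/6 = 72/6 = 12

Forward pass:
ES_A = 0; EF_A = 7
ES_B = 0; EF_B = 2
ES_C = 0; EF_C = 6
ES_D = 0; EF_D = 13
ES_E = 2; EF_E = 2+5 = 7
ES_F = 13; EF_F = 13+13 = 26
ES_G = 7; EF_G = 7+7 = 14
ES_H = 2; EF_H = 2+10 = 12
ES_I = max(EF_E=7, EF_F=26) = 26; EF_I = 26+15 = 41
ES_J = max(EF_C=6, EF_G=14, EF_H=12, EF_I=41) = 41; EF_J = 41+12 = 53
Expected project duration μ = 53 days. Critical path: D → F → I → J.

Backward pass:
LF_J = 53; LS_J = 53−12 = 41
LF_I = LS_J = 41; LS_I = 41−15 = 26
LF_H = LS_J = 41; LS_H = 41−10 = 31
LF_G = LS_J = 41; LS_G = 41−7 = 34
LF_F = LS_I = 26; LS_F = 26−13 = 13
LF_E = LS_I = 26; LS_E = 26−5 = 21
LF_D = LS_F = 13; LS_D = 13−13 = 0
LF_C = LS_J = 41; LS_C = 41−6 = 35
LF_B = min(LS_E=21, LS_H=31) = 21; LS_B = 21−2 = 19
LF_A = LS_G = 34; LS_A = 34−7 = 27
Slack_H = LS_H − ES_H = 31 − 2 = 29

29 days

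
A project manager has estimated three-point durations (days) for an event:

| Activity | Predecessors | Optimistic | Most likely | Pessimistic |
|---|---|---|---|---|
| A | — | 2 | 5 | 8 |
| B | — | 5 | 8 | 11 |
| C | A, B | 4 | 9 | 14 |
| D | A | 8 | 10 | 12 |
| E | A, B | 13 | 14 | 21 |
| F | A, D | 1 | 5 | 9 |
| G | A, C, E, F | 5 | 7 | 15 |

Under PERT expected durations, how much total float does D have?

3 days

te_A = (2 + 4·5 + 8)/6 = 30/6 = 5
te_B = (5 + 4·8 + 11)/6 = 48/6 = 8
te_C = (4 + 4·9 + 14)/6 = 54/6 = 9
te_D = (8 + 4·10 + 12)/6 = 60/6 = 10
te_E = (13 + 4·14 + 21)/6 = 90/6 = 15
te_F = (1 + 4·5 + 9)/6 = 30/6 = 5
te_G = (5 + 4·7 + 15)/6 = 48/6 = 8

Forward pass:
ES_A = 0; EF_A = 5
ES_B = 0; EF_B = 8
ES_C = max(EF_A=5, EF_B=8) = 8; EF_C = 8+9 = 17
ES_D = 5; EF_D = 5+10 = 15
ES_E = max(EF_A=5, EF_B=8) = 8; EF_E = 8+15 = 23
ES_F = max(EF_A=5, EF_D=15) = 15; EF_F = 15+5 = 20
ES_G = max(EF_A=5, EF_C=17, EF_E=23, EF_F=20) = 23; EF_G = 23+8 = 31
Expected project duration μ = 31 days. Critical path: B → E → G.

Backward pass:
LF_G = 31; LS_G = 31−8 = 23
LF_F = LS_G = 23; LS_F = 23−5 = 18
LF_E = LS_G = 23; LS_E = 23−15 = 8
LF_D = LS_F = 18; LS_D = 18−10 = 8
LF_C = LS_G = 23; LS_C = 23−9 = 14
LF_B = min(LS_C=14, LS_E=8) = 8; LS_B = 8−8 = 0
LF_A = min(LS_C=14, LS_D=8, LS_E=8, LS_F=18, LS_G=23) = 8; LS_A = 8−5 = 3
Slack_D = LS_D − ES_D = 8 − 5 = 3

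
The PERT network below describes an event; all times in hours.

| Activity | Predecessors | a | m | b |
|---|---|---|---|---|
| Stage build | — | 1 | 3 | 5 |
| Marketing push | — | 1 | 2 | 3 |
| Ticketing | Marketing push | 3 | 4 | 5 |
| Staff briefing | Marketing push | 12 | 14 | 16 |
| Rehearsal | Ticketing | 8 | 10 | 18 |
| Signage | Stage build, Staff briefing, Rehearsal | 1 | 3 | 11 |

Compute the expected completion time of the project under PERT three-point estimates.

te_Stage build = (1 + 4·3 + 5)/6 = 18/6 = 3
te_Marketing push = (1 + 4·2 + 3)/6 = 12/6 = 2
te_Ticketing = (3 + 4·4 + 5)/6 = 24/6 = 4
te_Staff briefing = (12 + 4·14 + 16)/6 = 84/6 = 14
te_Rehearsal = (8 + 4·10 + 18)/6 = 66/6 = 11
te_Signage = (1 + 4·3 + 11)/6 = 24/6 = 4

Forward pass:
ES_Stage build = 0; EF_Stage build = 3
ES_Marketing push = 0; EF_Marketing push = 2
ES_Ticketing = 2; EF_Ticketing = 2+4 = 6
ES_Staff briefing = 2; EF_Staff briefing = 2+14 = 16
ES_Rehearsal = 6; EF_Rehearsal = 6+11 = 17
ES_Signage = max(EF_Stage build=3, EF_Staff briefing=16, EF_Rehearsal=17) = 17; EF_Signage = 17+4 = 21
Expected project duration μ = 21 hours. Critical path: Marketing push → Ticketing → Rehearsal → Signage.

21 hours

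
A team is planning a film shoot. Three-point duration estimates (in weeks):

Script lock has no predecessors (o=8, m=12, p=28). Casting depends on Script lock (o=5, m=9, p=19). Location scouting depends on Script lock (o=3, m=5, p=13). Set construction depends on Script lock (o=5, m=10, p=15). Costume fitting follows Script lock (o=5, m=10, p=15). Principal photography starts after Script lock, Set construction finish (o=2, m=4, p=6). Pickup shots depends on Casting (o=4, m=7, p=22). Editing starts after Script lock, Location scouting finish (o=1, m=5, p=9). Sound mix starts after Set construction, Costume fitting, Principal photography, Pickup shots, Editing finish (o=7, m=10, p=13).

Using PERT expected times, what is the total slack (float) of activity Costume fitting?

te_Script lock = (8 + 4·12 + 28)/6 = 84/6 = 14
te_Casting = (5 + 4·9 + 19)/6 = 60/6 = 10
te_Location scouting = (3 + 4·5 + 13)/6 = 36/6 = 6
te_Set construction = (5 + 4·10 + 15)/6 = 60/6 = 10
te_Costume fitting = (5 + 4·10 + 15)/6 = 60/6 = 10
te_Principal photography = (2 + 4·4 + 6)/6 = 24/6 = 4
te_Pickup shots = (4 + 4·7 + 22)/6 = 54/6 = 9
te_Editing = (1 + 4·5 + 9)/6 = 30/6 = 5
te_Sound mix = (7 + 4·10 + 13)/6 = 60/6 = 10

Forward pass:
ES_Script lock = 0; EF_Script lock = 14
ES_Casting = 14; EF_Casting = 14+10 = 24
ES_Location scouting = 14; EF_Location scouting = 14+6 = 20
ES_Set construction = 14; EF_Set construction = 14+10 = 24
ES_Costume fitting = 14; EF_Costume fitting = 14+10 = 24
ES_Principal photography = max(EF_Script lock=14, EF_Set construction=24) = 24; EF_Principal photography = 24+4 = 28
ES_Pickup shots = 24; EF_Pickup shots = 24+9 = 33
ES_Editing = max(EF_Script lock=14, EF_Location scouting=20) = 20; EF_Editing = 20+5 = 25
ES_Sound mix = max(EF_Set construction=24, EF_Costume fitting=24, EF_Principal photography=28, EF_Pickup shots=33, EF_Editing=25) = 33; EF_Sound mix = 33+10 = 43
Expected project duration μ = 43 weeks. Critical path: Script lock → Casting → Pickup shots → Sound mix.

Backward pass:
LF_Sound mix = 43; LS_Sound mix = 43−10 = 33
LF_Editing = LS_Sound mix = 33; LS_Editing = 33−5 = 28
LF_Pickup shots = LS_Sound mix = 33; LS_Pickup shots = 33−9 = 24
LF_Principal photography = LS_Sound mix = 33; LS_Principal photography = 33−4 = 29
LF_Costume fitting = LS_Sound mix = 33; LS_Costume fitting = 33−10 = 23
LF_Set construction = min(LS_Principal photography=29, LS_Sound mix=33) = 29; LS_Set construction = 29−10 = 19
LF_Location scouting = LS_Editing = 28; LS_Location scouting = 28−6 = 22
LF_Casting = LS_Pickup shots = 24; LS_Casting = 24−10 = 14
LF_Script lock = min(LS_Casting=14, LS_Location scouting=22, LS_Set construction=19, LS_Costume fitting=23, LS_Principal photography=29, LS_Editing=28) = 14; LS_Script lock = 14−14 = 0
Slack_Costume fitting = LS_Costume fitting − ES_Costume fitting = 23 − 14 = 9

9 weeks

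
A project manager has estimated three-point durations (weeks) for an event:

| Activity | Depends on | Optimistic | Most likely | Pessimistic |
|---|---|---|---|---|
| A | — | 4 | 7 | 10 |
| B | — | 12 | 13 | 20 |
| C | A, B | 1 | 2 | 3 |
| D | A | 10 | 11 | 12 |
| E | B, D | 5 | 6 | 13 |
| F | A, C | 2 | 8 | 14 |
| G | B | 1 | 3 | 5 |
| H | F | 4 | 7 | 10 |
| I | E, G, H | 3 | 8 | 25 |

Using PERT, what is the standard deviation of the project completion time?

te_A = (4 + 4·7 + 10)/6 = 42/6 = 7; σ²_A = ((10−4)/6)² = 1.000
te_B = (12 + 4·13 + 20)/6 = 84/6 = 14; σ²_B = ((20−12)/6)² = 1.778
te_C = (1 + 4·2 + 3)/6 = 12/6 = 2; σ²_C = ((3−1)/6)² = 0.111
te_D = (10 + 4·11 + 12)/6 = 66/6 = 11; σ²_D = ((12−10)/6)² = 0.111
te_E = (5 + 4·6 + 13)/6 = 42/6 = 7; σ²_E = ((13−5)/6)² = 1.778
te_F = (2 + 4·8 + 14)/6 = 48/6 = 8; σ²_F = ((14−2)/6)² = 4.000
te_G = (1 + 4·3 + 5)/6 = 18/6 = 3; σ²_G = ((5−1)/6)² = 0.444
te_H = (4 + 4·7 + 10)/6 = 42/6 = 7; σ²_H = ((10−4)/6)² = 1.000
te_I = (3 + 4·8 + 25)/6 = 60/6 = 10; σ²_I = ((25−3)/6)² = 13.444

Forward pass:
ES_A = 0; EF_A = 7
ES_B = 0; EF_B = 14
ES_C = max(EF_A=7, EF_B=14) = 14; EF_C = 14+2 = 16
ES_D = 7; EF_D = 7+11 = 18
ES_E = max(EF_B=14, EF_D=18) = 18; EF_E = 18+7 = 25
ES_F = max(EF_A=7, EF_C=16) = 16; EF_F = 16+8 = 24
ES_G = 14; EF_G = 14+3 = 17
ES_H = 24; EF_H = 24+7 = 31
ES_I = max(EF_E=25, EF_G=17, EF_H=31) = 31; EF_I = 31+10 = 41
Expected project duration μ = 41 weeks. Critical path: B → C → F → H → I.

Variance along critical path = 1.778 + 0.111 + 4.000 + 1.000 + 13.444 = 20.333
σ = √20.333 = 4.509 weeks

4.51 weeks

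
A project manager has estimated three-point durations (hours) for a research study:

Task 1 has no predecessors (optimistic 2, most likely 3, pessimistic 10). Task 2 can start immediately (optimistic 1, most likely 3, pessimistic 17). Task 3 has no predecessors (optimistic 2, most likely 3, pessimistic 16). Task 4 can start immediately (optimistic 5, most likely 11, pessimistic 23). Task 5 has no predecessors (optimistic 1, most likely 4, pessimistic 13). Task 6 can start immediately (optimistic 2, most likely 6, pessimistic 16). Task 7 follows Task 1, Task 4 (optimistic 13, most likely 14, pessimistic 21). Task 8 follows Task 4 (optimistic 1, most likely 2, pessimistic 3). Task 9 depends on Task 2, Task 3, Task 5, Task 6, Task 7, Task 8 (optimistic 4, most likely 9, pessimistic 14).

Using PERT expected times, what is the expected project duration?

te_Task 1 = (2 + 4·3 + 10)/6 = 24/6 = 4
te_Task 2 = (1 + 4·3 + 17)/6 = 30/6 = 5
te_Task 3 = (2 + 4·3 + 16)/6 = 30/6 = 5
te_Task 4 = (5 + 4·11 + 23)/6 = 72/6 = 12
te_Task 5 = (1 + 4·4 + 13)/6 = 30/6 = 5
te_Task 6 = (2 + 4·6 + 16)/6 = 42/6 = 7
te_Task 7 = (13 + 4·14 + 21)/6 = 90/6 = 15
te_Task 8 = (1 + 4·2 + 3)/6 = 12/6 = 2
te_Task 9 = (4 + 4·9 + 14)/6 = 54/6 = 9

Forward pass:
ES_Task 1 = 0; EF_Task 1 = 4
ES_Task 2 = 0; EF_Task 2 = 5
ES_Task 3 = 0; EF_Task 3 = 5
ES_Task 4 = 0; EF_Task 4 = 12
ES_Task 5 = 0; EF_Task 5 = 5
ES_Task 6 = 0; EF_Task 6 = 7
ES_Task 7 = max(EF_Task 1=4, EF_Task 4=12) = 12; EF_Task 7 = 12+15 = 27
ES_Task 8 = 12; EF_Task 8 = 12+2 = 14
ES_Task 9 = max(EF_Task 2=5, EF_Task 3=5, EF_Task 5=5, EF_Task 6=7, EF_Task 7=27, EF_Task 8=14) = 27; EF_Task 9 = 27+9 = 36
Expected project duration μ = 36 hours. Critical path: Task 4 → Task 7 → Task 9.

36 hours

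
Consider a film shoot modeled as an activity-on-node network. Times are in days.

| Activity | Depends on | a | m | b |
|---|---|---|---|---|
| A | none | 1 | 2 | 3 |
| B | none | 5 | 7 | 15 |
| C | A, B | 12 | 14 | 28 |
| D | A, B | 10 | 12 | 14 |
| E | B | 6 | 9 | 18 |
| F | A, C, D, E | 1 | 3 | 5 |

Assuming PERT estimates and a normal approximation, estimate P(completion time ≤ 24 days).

0.175

te_A = (1 + 4·2 + 3)/6 = 12/6 = 2; σ²_A = ((3−1)/6)² = 0.111
te_B = (5 + 4·7 + 15)/6 = 48/6 = 8; σ²_B = ((15−5)/6)² = 2.778
te_C = (12 + 4·14 + 28)/6 = 96/6 = 16; σ²_C = ((28−12)/6)² = 7.111
te_D = (10 + 4·12 + 14)/6 = 72/6 = 12; σ²_D = ((14−10)/6)² = 0.444
te_E = (6 + 4·9 + 18)/6 = 60/6 = 10; σ²_E = ((18−6)/6)² = 4.000
te_F = (1 + 4·3 + 5)/6 = 18/6 = 3; σ²_F = ((5−1)/6)² = 0.444

Forward pass:
ES_A = 0; EF_A = 2
ES_B = 0; EF_B = 8
ES_C = max(EF_A=2, EF_B=8) = 8; EF_C = 8+16 = 24
ES_D = max(EF_A=2, EF_B=8) = 8; EF_D = 8+12 = 20
ES_E = 8; EF_E = 8+10 = 18
ES_F = max(EF_A=2, EF_C=24, EF_D=20, EF_E=18) = 24; EF_F = 24+3 = 27
Expected project duration μ = 27 days. Critical path: B → C → F.

Variance along critical path = 2.778 + 7.111 + 0.444 = 10.333; σ = √10.333 = 3.215 days.
Z = (24 − 27) / 3.215 = -0.933
P(T ≤ 24) = Φ(-0.933) ≈ 0.175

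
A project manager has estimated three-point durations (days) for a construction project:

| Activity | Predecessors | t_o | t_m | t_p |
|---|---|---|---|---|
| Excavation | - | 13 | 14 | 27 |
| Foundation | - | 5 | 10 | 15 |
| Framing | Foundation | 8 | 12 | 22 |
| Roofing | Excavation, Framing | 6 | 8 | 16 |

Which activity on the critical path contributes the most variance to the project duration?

Framing

te_Excavation = (13 + 4·14 + 27)/6 = 96/6 = 16; σ²_Excavation = ((27−13)/6)² = 5.444
te_Foundation = (5 + 4·10 + 15)/6 = 60/6 = 10; σ²_Foundation = ((15−5)/6)² = 2.778
te_Framing = (8 + 4·12 + 22)/6 = 78/6 = 13; σ²_Framing = ((22−8)/6)² = 5.444
te_Roofing = (6 + 4·8 + 16)/6 = 54/6 = 9; σ²_Roofing = ((16−6)/6)² = 2.778

Forward pass:
ES_Excavation = 0; EF_Excavation = 16
ES_Foundation = 0; EF_Foundation = 10
ES_Framing = 10; EF_Framing = 10+13 = 23
ES_Roofing = max(EF_Excavation=16, EF_Framing=23) = 23; EF_Roofing = 23+9 = 32
Expected project duration μ = 32 days. Critical path: Foundation → Framing → Roofing.

Variances on critical path: σ²_Foundation=2.778, σ²_Framing=5.444, σ²_Roofing=2.778.
Largest is σ²_Framing = 5.444.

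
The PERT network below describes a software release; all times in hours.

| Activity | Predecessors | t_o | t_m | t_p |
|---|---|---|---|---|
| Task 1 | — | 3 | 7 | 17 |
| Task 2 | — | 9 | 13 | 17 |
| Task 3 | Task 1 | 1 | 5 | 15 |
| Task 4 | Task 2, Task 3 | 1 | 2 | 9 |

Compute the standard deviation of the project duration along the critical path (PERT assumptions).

3.56 hours

te_Task 1 = (3 + 4·7 + 17)/6 = 48/6 = 8; σ²_Task 1 = ((17−3)/6)² = 5.444
te_Task 2 = (9 + 4·13 + 17)/6 = 78/6 = 13; σ²_Task 2 = ((17−9)/6)² = 1.778
te_Task 3 = (1 + 4·5 + 15)/6 = 36/6 = 6; σ²_Task 3 = ((15−1)/6)² = 5.444
te_Task 4 = (1 + 4·2 + 9)/6 = 18/6 = 3; σ²_Task 4 = ((9−1)/6)² = 1.778

Forward pass:
ES_Task 1 = 0; EF_Task 1 = 8
ES_Task 2 = 0; EF_Task 2 = 13
ES_Task 3 = 8; EF_Task 3 = 8+6 = 14
ES_Task 4 = max(EF_Task 2=13, EF_Task 3=14) = 14; EF_Task 4 = 14+3 = 17
Expected project duration μ = 17 hours. Critical path: Task 1 → Task 3 → Task 4.

Variance along critical path = 5.444 + 5.444 + 1.778 = 12.667
σ = √12.667 = 3.559 hours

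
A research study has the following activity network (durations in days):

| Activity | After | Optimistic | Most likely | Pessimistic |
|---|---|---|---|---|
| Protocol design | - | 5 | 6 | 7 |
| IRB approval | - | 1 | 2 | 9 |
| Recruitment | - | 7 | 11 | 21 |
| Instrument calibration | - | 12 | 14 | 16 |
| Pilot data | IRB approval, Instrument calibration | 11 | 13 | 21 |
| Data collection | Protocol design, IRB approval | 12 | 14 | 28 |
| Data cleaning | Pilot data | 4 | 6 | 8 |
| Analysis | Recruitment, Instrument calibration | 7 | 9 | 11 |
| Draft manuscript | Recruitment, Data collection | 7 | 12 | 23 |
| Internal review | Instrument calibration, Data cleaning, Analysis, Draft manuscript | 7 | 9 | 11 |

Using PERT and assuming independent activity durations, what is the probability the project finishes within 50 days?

0.941

te_Protocol design = (5 + 4·6 + 7)/6 = 36/6 = 6; σ²_Protocol design = ((7−5)/6)² = 0.111
te_IRB approval = (1 + 4·2 + 9)/6 = 18/6 = 3; σ²_IRB approval = ((9−1)/6)² = 1.778
te_Recruitment = (7 + 4·11 + 21)/6 = 72/6 = 12; σ²_Recruitment = ((21−7)/6)² = 5.444
te_Instrument calibration = (12 + 4·14 + 16)/6 = 84/6 = 14; σ²_Instrument calibration = ((16−12)/6)² = 0.444
te_Pilot data = (11 + 4·13 + 21)/6 = 84/6 = 14; σ²_Pilot data = ((21−11)/6)² = 2.778
te_Data collection = (12 + 4·14 + 28)/6 = 96/6 = 16; σ²_Data collection = ((28−12)/6)² = 7.111
te_Data cleaning = (4 + 4·6 + 8)/6 = 36/6 = 6; σ²_Data cleaning = ((8−4)/6)² = 0.444
te_Analysis = (7 + 4·9 + 11)/6 = 54/6 = 9; σ²_Analysis = ((11−7)/6)² = 0.444
te_Draft manuscript = (7 + 4·12 + 23)/6 = 78/6 = 13; σ²_Draft manuscript = ((23−7)/6)² = 7.111
te_Internal review = (7 + 4·9 + 11)/6 = 54/6 = 9; σ²_Internal review = ((11−7)/6)² = 0.444

Forward pass:
ES_Protocol design = 0; EF_Protocol design = 6
ES_IRB approval = 0; EF_IRB approval = 3
ES_Recruitment = 0; EF_Recruitment = 12
ES_Instrument calibration = 0; EF_Instrument calibration = 14
ES_Pilot data = max(EF_IRB approval=3, EF_Instrument calibration=14) = 14; EF_Pilot data = 14+14 = 28
ES_Data collection = max(EF_Protocol design=6, EF_IRB approval=3) = 6; EF_Data collection = 6+16 = 22
ES_Data cleaning = 28; EF_Data cleaning = 28+6 = 34
ES_Analysis = max(EF_Recruitment=12, EF_Instrument calibration=14) = 14; EF_Analysis = 14+9 = 23
ES_Draft manuscript = max(EF_Recruitment=12, EF_Data collection=22) = 22; EF_Draft manuscript = 22+13 = 35
ES_Internal review = max(EF_Instrument calibration=14, EF_Data cleaning=34, EF_Analysis=23, EF_Draft manuscript=35) = 35; EF_Internal review = 35+9 = 44
Expected project duration μ = 44 days. Critical path: Protocol design → Data collection → Draft manuscript → Internal review.

Variance along critical path = 0.111 + 7.111 + 7.111 + 0.444 = 14.778; σ = √14.778 = 3.844 days.
Z = (50 − 44) / 3.844 = 1.561
P(T ≤ 50) = Φ(1.561) ≈ 0.941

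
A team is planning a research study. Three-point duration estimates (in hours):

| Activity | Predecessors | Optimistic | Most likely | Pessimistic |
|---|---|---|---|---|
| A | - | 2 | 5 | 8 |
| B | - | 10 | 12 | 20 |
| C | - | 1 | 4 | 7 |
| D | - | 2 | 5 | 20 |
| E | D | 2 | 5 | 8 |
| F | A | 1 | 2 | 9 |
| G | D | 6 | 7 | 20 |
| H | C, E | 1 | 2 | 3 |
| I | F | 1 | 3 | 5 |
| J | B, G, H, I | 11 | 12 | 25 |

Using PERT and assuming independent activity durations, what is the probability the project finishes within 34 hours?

0.815

te_A = (2 + 4·5 + 8)/6 = 30/6 = 5; σ²_A = ((8−2)/6)² = 1.000
te_B = (10 + 4·12 + 20)/6 = 78/6 = 13; σ²_B = ((20−10)/6)² = 2.778
te_C = (1 + 4·4 + 7)/6 = 24/6 = 4; σ²_C = ((7−1)/6)² = 1.000
te_D = (2 + 4·5 + 20)/6 = 42/6 = 7; σ²_D = ((20−2)/6)² = 9.000
te_E = (2 + 4·5 + 8)/6 = 30/6 = 5; σ²_E = ((8−2)/6)² = 1.000
te_F = (1 + 4·2 + 9)/6 = 18/6 = 3; σ²_F = ((9−1)/6)² = 1.778
te_G = (6 + 4·7 + 20)/6 = 54/6 = 9; σ²_G = ((20−6)/6)² = 5.444
te_H = (1 + 4·2 + 3)/6 = 12/6 = 2; σ²_H = ((3−1)/6)² = 0.111
te_I = (1 + 4·3 + 5)/6 = 18/6 = 3; σ²_I = ((5−1)/6)² = 0.444
te_J = (11 + 4·12 + 25)/6 = 84/6 = 14; σ²_J = ((25−11)/6)² = 5.444

Forward pass:
ES_A = 0; EF_A = 5
ES_B = 0; EF_B = 13
ES_C = 0; EF_C = 4
ES_D = 0; EF_D = 7
ES_E = 7; EF_E = 7+5 = 12
ES_F = 5; EF_F = 5+3 = 8
ES_G = 7; EF_G = 7+9 = 16
ES_H = max(EF_C=4, EF_E=12) = 12; EF_H = 12+2 = 14
ES_I = 8; EF_I = 8+3 = 11
ES_J = max(EF_B=13, EF_G=16, EF_H=14, EF_I=11) = 16; EF_J = 16+14 = 30
Expected project duration μ = 30 hours. Critical path: D → G → J.

Variance along critical path = 9.000 + 5.444 + 5.444 = 19.889; σ = √19.889 = 4.460 hours.
Z = (34 − 30) / 4.460 = 0.897
P(T ≤ 34) = Φ(0.897) ≈ 0.815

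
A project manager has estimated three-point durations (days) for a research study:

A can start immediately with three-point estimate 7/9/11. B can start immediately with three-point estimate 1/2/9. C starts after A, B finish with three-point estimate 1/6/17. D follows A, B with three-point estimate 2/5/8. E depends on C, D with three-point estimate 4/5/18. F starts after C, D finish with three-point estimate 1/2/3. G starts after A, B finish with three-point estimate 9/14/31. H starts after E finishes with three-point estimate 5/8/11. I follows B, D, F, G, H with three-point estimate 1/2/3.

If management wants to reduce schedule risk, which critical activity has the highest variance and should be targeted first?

te_A = (7 + 4·9 + 11)/6 = 54/6 = 9; σ²_A = ((11−7)/6)² = 0.444
te_B = (1 + 4·2 + 9)/6 = 18/6 = 3; σ²_B = ((9−1)/6)² = 1.778
te_C = (1 + 4·6 + 17)/6 = 42/6 = 7; σ²_C = ((17−1)/6)² = 7.111
te_D = (2 + 4·5 + 8)/6 = 30/6 = 5; σ²_D = ((8−2)/6)² = 1.000
te_E = (4 + 4·5 + 18)/6 = 42/6 = 7; σ²_E = ((18−4)/6)² = 5.444
te_F = (1 + 4·2 + 3)/6 = 12/6 = 2; σ²_F = ((3−1)/6)² = 0.111
te_G = (9 + 4·14 + 31)/6 = 96/6 = 16; σ²_G = ((31−9)/6)² = 13.444
te_H = (5 + 4·8 + 11)/6 = 48/6 = 8; σ²_H = ((11−5)/6)² = 1.000
te_I = (1 + 4·2 + 3)/6 = 12/6 = 2; σ²_I = ((3−1)/6)² = 0.111

Forward pass:
ES_A = 0; EF_A = 9
ES_B = 0; EF_B = 3
ES_C = max(EF_A=9, EF_B=3) = 9; EF_C = 9+7 = 16
ES_D = max(EF_A=9, EF_B=3) = 9; EF_D = 9+5 = 14
ES_E = max(EF_C=16, EF_D=14) = 16; EF_E = 16+7 = 23
ES_F = max(EF_C=16, EF_D=14) = 16; EF_F = 16+2 = 18
ES_G = max(EF_A=9, EF_B=3) = 9; EF_G = 9+16 = 25
ES_H = 23; EF_H = 23+8 = 31
ES_I = max(EF_B=3, EF_D=14, EF_F=18, EF_G=25, EF_H=31) = 31; EF_I = 31+2 = 33
Expected project duration μ = 33 days. Critical path: A → C → E → H → I.

Variances on critical path: σ²_A=0.444, σ²_C=7.111, σ²_E=5.444, σ²_H=1.000, σ²_I=0.111.
Largest is σ²_C = 7.111.

C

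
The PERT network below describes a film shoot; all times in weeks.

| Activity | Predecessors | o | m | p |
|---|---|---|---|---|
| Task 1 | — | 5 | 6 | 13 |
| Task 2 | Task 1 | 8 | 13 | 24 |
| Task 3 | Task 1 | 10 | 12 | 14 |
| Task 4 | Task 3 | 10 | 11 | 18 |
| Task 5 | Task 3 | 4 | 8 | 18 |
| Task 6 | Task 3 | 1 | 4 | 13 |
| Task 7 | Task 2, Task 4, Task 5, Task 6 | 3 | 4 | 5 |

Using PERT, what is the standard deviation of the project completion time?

te_Task 1 = (5 + 4·6 + 13)/6 = 42/6 = 7; σ²_Task 1 = ((13−5)/6)² = 1.778
te_Task 2 = (8 + 4·13 + 24)/6 = 84/6 = 14; σ²_Task 2 = ((24−8)/6)² = 7.111
te_Task 3 = (10 + 4·12 + 14)/6 = 72/6 = 12; σ²_Task 3 = ((14−10)/6)² = 0.444
te_Task 4 = (10 + 4·11 + 18)/6 = 72/6 = 12; σ²_Task 4 = ((18−10)/6)² = 1.778
te_Task 5 = (4 + 4·8 + 18)/6 = 54/6 = 9; σ²_Task 5 = ((18−4)/6)² = 5.444
te_Task 6 = (1 + 4·4 + 13)/6 = 30/6 = 5; σ²_Task 6 = ((13−1)/6)² = 4.000
te_Task 7 = (3 + 4·4 + 5)/6 = 24/6 = 4; σ²_Task 7 = ((5−3)/6)² = 0.111

Forward pass:
ES_Task 1 = 0; EF_Task 1 = 7
ES_Task 2 = 7; EF_Task 2 = 7+14 = 21
ES_Task 3 = 7; EF_Task 3 = 7+12 = 19
ES_Task 4 = 19; EF_Task 4 = 19+12 = 31
ES_Task 5 = 19; EF_Task 5 = 19+9 = 28
ES_Task 6 = 19; EF_Task 6 = 19+5 = 24
ES_Task 7 = max(EF_Task 2=21, EF_Task 4=31, EF_Task 5=28, EF_Task 6=24) = 31; EF_Task 7 = 31+4 = 35
Expected project duration μ = 35 weeks. Critical path: Task 1 → Task 3 → Task 4 → Task 7.

Variance along critical path = 1.778 + 0.444 + 1.778 + 0.111 = 4.111
σ = √4.111 = 2.028 weeks

2.03 weeks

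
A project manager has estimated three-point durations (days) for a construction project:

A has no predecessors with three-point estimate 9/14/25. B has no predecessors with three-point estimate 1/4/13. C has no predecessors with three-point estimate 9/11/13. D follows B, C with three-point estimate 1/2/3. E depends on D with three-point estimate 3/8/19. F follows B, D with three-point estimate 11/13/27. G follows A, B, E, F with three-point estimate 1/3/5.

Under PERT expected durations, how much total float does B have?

te_A = (9 + 4·14 + 25)/6 = 90/6 = 15
te_B = (1 + 4·4 + 13)/6 = 30/6 = 5
te_C = (9 + 4·11 + 13)/6 = 66/6 = 11
te_D = (1 + 4·2 + 3)/6 = 12/6 = 2
te_E = (3 + 4·8 + 19)/6 = 54/6 = 9
te_F = (11 + 4·13 + 27)/6 = 90/6 = 15
te_G = (1 + 4·3 + 5)/6 = 18/6 = 3

Forward pass:
ES_A = 0; EF_A = 15
ES_B = 0; EF_B = 5
ES_C = 0; EF_C = 11
ES_D = max(EF_B=5, EF_C=11) = 11; EF_D = 11+2 = 13
ES_E = 13; EF_E = 13+9 = 22
ES_F = max(EF_B=5, EF_D=13) = 13; EF_F = 13+15 = 28
ES_G = max(EF_A=15, EF_B=5, EF_E=22, EF_F=28) = 28; EF_G = 28+3 = 31
Expected project duration μ = 31 days. Critical path: C → D → F → G.

Backward pass:
LF_G = 31; LS_G = 31−3 = 28
LF_F = LS_G = 28; LS_F = 28−15 = 13
LF_E = LS_G = 28; LS_E = 28−9 = 19
LF_D = min(LS_E=19, LS_F=13) = 13; LS_D = 13−2 = 11
LF_C = LS_D = 11; LS_C = 11−11 = 0
LF_B = min(LS_D=11, LS_F=13, LS_G=28) = 11; LS_B = 11−5 = 6
LF_A = LS_G = 28; LS_A = 28−15 = 13
Slack_B = LS_B − ES_B = 6 − 0 = 6

6 days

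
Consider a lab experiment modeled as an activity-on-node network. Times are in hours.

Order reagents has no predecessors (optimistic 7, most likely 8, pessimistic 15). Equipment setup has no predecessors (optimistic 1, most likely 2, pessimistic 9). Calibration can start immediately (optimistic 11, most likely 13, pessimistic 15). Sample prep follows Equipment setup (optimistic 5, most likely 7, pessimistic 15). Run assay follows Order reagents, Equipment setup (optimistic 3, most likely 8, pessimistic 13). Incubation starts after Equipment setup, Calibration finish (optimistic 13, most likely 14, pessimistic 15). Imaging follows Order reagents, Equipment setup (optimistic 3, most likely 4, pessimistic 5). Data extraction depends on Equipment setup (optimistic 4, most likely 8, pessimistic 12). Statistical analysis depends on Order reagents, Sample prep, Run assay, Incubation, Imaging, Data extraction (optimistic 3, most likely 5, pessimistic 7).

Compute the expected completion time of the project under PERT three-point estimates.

te_Order reagents = (7 + 4·8 + 15)/6 = 54/6 = 9
te_Equipment setup = (1 + 4·2 + 9)/6 = 18/6 = 3
te_Calibration = (11 + 4·13 + 15)/6 = 78/6 = 13
te_Sample prep = (5 + 4·7 + 15)/6 = 48/6 = 8
te_Run assay = (3 + 4·8 + 13)/6 = 48/6 = 8
te_Incubation = (13 + 4·14 + 15)/6 = 84/6 = 14
te_Imaging = (3 + 4·4 + 5)/6 = 24/6 = 4
te_Data extraction = (4 + 4·8 + 12)/6 = 48/6 = 8
te_Statistical analysis = (3 + 4·5 + 7)/6 = 30/6 = 5

Forward pass:
ES_Order reagents = 0; EF_Order reagents = 9
ES_Equipment setup = 0; EF_Equipment setup = 3
ES_Calibration = 0; EF_Calibration = 13
ES_Sample prep = 3; EF_Sample prep = 3+8 = 11
ES_Run assay = max(EF_Order reagents=9, EF_Equipment setup=3) = 9; EF_Run assay = 9+8 = 17
ES_Incubation = max(EF_Equipment setup=3, EF_Calibration=13) = 13; EF_Incubation = 13+14 = 27
ES_Imaging = max(EF_Order reagents=9, EF_Equipment setup=3) = 9; EF_Imaging = 9+4 = 13
ES_Data extraction = 3; EF_Data extraction = 3+8 = 11
ES_Statistical analysis = max(EF_Order reagents=9, EF_Sample prep=11, EF_Run assay=17, EF_Incubation=27, EF_Imaging=13, EF_Data extraction=11) = 27; EF_Statistical analysis = 27+5 = 32
Expected project duration μ = 32 hours. Critical path: Calibration → Incubation → Statistical analysis.

32 hours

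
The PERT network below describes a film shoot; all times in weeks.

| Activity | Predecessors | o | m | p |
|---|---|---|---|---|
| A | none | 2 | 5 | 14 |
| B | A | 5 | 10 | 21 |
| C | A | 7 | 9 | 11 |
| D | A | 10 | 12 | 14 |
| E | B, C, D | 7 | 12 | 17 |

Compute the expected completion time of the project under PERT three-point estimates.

30 weeks

te_A = (2 + 4·5 + 14)/6 = 36/6 = 6
te_B = (5 + 4·10 + 21)/6 = 66/6 = 11
te_C = (7 + 4·9 + 11)/6 = 54/6 = 9
te_D = (10 + 4·12 + 14)/6 = 72/6 = 12
te_E = (7 + 4·12 + 17)/6 = 72/6 = 12

Forward pass:
ES_A = 0; EF_A = 6
ES_B = 6; EF_B = 6+11 = 17
ES_C = 6; EF_C = 6+9 = 15
ES_D = 6; EF_D = 6+12 = 18
ES_E = max(EF_B=17, EF_C=15, EF_D=18) = 18; EF_E = 18+12 = 30
Expected project duration μ = 30 weeks. Critical path: A → D → E.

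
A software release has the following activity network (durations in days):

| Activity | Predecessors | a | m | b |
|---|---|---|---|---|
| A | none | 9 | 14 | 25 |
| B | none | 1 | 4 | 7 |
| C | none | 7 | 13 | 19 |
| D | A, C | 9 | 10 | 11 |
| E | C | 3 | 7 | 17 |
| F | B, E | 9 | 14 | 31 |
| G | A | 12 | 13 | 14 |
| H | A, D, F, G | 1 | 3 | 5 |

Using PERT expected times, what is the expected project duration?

te_A = (9 + 4·14 + 25)/6 = 90/6 = 15
te_B = (1 + 4·4 + 7)/6 = 24/6 = 4
te_C = (7 + 4·13 + 19)/6 = 78/6 = 13
te_D = (9 + 4·10 + 11)/6 = 60/6 = 10
te_E = (3 + 4·7 + 17)/6 = 48/6 = 8
te_F = (9 + 4·14 + 31)/6 = 96/6 = 16
te_G = (12 + 4·13 + 14)/6 = 78/6 = 13
te_H = (1 + 4·3 + 5)/6 = 18/6 = 3

Forward pass:
ES_A = 0; EF_A = 15
ES_B = 0; EF_B = 4
ES_C = 0; EF_C = 13
ES_D = max(EF_A=15, EF_C=13) = 15; EF_D = 15+10 = 25
ES_E = 13; EF_E = 13+8 = 21
ES_F = max(EF_B=4, EF_E=21) = 21; EF_F = 21+16 = 37
ES_G = 15; EF_G = 15+13 = 28
ES_H = max(EF_A=15, EF_D=25, EF_F=37, EF_G=28) = 37; EF_H = 37+3 = 40
Expected project duration μ = 40 days. Critical path: C → E → F → H.

40 days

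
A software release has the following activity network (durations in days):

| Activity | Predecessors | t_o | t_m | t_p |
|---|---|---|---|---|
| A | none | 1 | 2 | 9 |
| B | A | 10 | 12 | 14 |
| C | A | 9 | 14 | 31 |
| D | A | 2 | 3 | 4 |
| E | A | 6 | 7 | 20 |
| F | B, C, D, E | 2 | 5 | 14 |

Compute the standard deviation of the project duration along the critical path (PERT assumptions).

4.38 days

te_A = (1 + 4·2 + 9)/6 = 18/6 = 3; σ²_A = ((9−1)/6)² = 1.778
te_B = (10 + 4·12 + 14)/6 = 72/6 = 12; σ²_B = ((14−10)/6)² = 0.444
te_C = (9 + 4·14 + 31)/6 = 96/6 = 16; σ²_C = ((31−9)/6)² = 13.444
te_D = (2 + 4·3 + 4)/6 = 18/6 = 3; σ²_D = ((4−2)/6)² = 0.111
te_E = (6 + 4·7 + 20)/6 = 54/6 = 9; σ²_E = ((20−6)/6)² = 5.444
te_F = (2 + 4·5 + 14)/6 = 36/6 = 6; σ²_F = ((14−2)/6)² = 4.000

Forward pass:
ES_A = 0; EF_A = 3
ES_B = 3; EF_B = 3+12 = 15
ES_C = 3; EF_C = 3+16 = 19
ES_D = 3; EF_D = 3+3 = 6
ES_E = 3; EF_E = 3+9 = 12
ES_F = max(EF_B=15, EF_C=19, EF_D=6, EF_E=12) = 19; EF_F = 19+6 = 25
Expected project duration μ = 25 days. Critical path: A → C → F.

Variance along critical path = 1.778 + 13.444 + 4.000 = 19.222
σ = √19.222 = 4.384 days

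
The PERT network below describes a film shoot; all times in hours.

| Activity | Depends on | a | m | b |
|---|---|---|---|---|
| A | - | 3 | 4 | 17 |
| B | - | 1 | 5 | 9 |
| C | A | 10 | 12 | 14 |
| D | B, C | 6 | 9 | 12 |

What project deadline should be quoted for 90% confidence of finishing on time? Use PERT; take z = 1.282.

te_A = (3 + 4·4 + 17)/6 = 36/6 = 6; σ²_A = ((17−3)/6)² = 5.444
te_B = (1 + 4·5 + 9)/6 = 30/6 = 5; σ²_B = ((9−1)/6)² = 1.778
te_C = (10 + 4·12 + 14)/6 = 72/6 = 12; σ²_C = ((14−10)/6)² = 0.444
te_D = (6 + 4·9 + 12)/6 = 54/6 = 9; σ²_D = ((12−6)/6)² = 1.000

Forward pass:
ES_A = 0; EF_A = 6
ES_B = 0; EF_B = 5
ES_C = 6; EF_C = 6+12 = 18
ES_D = max(EF_B=5, EF_C=18) = 18; EF_D = 18+9 = 27
Expected project duration μ = 27 hours. Critical path: A → C → D.

Variance along critical path = 5.444 + 0.444 + 1.000 = 6.889; σ = 2.625 hours.
D = μ + z·σ = 27 + 1.282·2.625 = 30.4 hours

30.4 hours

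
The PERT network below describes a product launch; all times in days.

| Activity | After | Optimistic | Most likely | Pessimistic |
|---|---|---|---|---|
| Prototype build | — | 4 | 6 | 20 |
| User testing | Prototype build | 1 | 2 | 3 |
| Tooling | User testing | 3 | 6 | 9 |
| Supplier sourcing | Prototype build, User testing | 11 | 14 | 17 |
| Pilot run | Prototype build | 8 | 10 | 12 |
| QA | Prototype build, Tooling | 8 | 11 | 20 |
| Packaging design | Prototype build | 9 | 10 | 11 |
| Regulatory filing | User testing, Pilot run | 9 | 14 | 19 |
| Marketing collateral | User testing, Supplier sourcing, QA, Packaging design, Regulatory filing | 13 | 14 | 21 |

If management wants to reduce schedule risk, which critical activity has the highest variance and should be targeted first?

Prototype build

te_Prototype build = (4 + 4·6 + 20)/6 = 48/6 = 8; σ²_Prototype build = ((20−4)/6)² = 7.111
te_User testing = (1 + 4·2 + 3)/6 = 12/6 = 2; σ²_User testing = ((3−1)/6)² = 0.111
te_Tooling = (3 + 4·6 + 9)/6 = 36/6 = 6; σ²_Tooling = ((9−3)/6)² = 1.000
te_Supplier sourcing = (11 + 4·14 + 17)/6 = 84/6 = 14; σ²_Supplier sourcing = ((17−11)/6)² = 1.000
te_Pilot run = (8 + 4·10 + 12)/6 = 60/6 = 10; σ²_Pilot run = ((12−8)/6)² = 0.444
te_QA = (8 + 4·11 + 20)/6 = 72/6 = 12; σ²_QA = ((20−8)/6)² = 4.000
te_Packaging design = (9 + 4·10 + 11)/6 = 60/6 = 10; σ²_Packaging design = ((11−9)/6)² = 0.111
te_Regulatory filing = (9 + 4·14 + 19)/6 = 84/6 = 14; σ²_Regulatory filing = ((19−9)/6)² = 2.778
te_Marketing collateral = (13 + 4·14 + 21)/6 = 90/6 = 15; σ²_Marketing collateral = ((21−13)/6)² = 1.778

Forward pass:
ES_Prototype build = 0; EF_Prototype build = 8
ES_User testing = 8; EF_User testing = 8+2 = 10
ES_Tooling = 10; EF_Tooling = 10+6 = 16
ES_Supplier sourcing = max(EF_Prototype build=8, EF_User testing=10) = 10; EF_Supplier sourcing = 10+14 = 24
ES_Pilot run = 8; EF_Pilot run = 8+10 = 18
ES_QA = max(EF_Prototype build=8, EF_Tooling=16) = 16; EF_QA = 16+12 = 28
ES_Packaging design = 8; EF_Packaging design = 8+10 = 18
ES_Regulatory filing = max(EF_User testing=10, EF_Pilot run=18) = 18; EF_Regulatory filing = 18+14 = 32
ES_Marketing collateral = max(EF_User testing=10, EF_Supplier sourcing=24, EF_QA=28, EF_Packaging design=18, EF_Regulatory filing=32) = 32; EF_Marketing collateral = 32+15 = 47
Expected project duration μ = 47 days. Critical path: Prototype build → Pilot run → Regulatory filing → Marketing collateral.

Variances on critical path: σ²_Prototype build=7.111, σ²_Pilot run=0.444, σ²_Regulatory filing=2.778, σ²_Marketing collateral=1.778.
Largest is σ²_Prototype build = 7.111.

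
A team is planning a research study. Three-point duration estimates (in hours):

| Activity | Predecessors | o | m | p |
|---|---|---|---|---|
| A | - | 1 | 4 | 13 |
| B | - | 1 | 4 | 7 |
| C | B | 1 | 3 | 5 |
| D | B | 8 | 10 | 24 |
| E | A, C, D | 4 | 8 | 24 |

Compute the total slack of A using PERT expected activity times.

11 hours

te_A = (1 + 4·4 + 13)/6 = 30/6 = 5
te_B = (1 + 4·4 + 7)/6 = 24/6 = 4
te_C = (1 + 4·3 + 5)/6 = 18/6 = 3
te_D = (8 + 4·10 + 24)/6 = 72/6 = 12
te_E = (4 + 4·8 + 24)/6 = 60/6 = 10

Forward pass:
ES_A = 0; EF_A = 5
ES_B = 0; EF_B = 4
ES_C = 4; EF_C = 4+3 = 7
ES_D = 4; EF_D = 4+12 = 16
ES_E = max(EF_A=5, EF_C=7, EF_D=16) = 16; EF_E = 16+10 = 26
Expected project duration μ = 26 hours. Critical path: B → D → E.

Backward pass:
LF_E = 26; LS_E = 26−10 = 16
LF_D = LS_E = 16; LS_D = 16−12 = 4
LF_C = LS_E = 16; LS_C = 16−3 = 13
LF_B = min(LS_C=13, LS_D=4) = 4; LS_B = 4−4 = 0
LF_A = LS_E = 16; LS_A = 16−5 = 11
Slack_A = LS_A − ES_A = 11 − 0 = 11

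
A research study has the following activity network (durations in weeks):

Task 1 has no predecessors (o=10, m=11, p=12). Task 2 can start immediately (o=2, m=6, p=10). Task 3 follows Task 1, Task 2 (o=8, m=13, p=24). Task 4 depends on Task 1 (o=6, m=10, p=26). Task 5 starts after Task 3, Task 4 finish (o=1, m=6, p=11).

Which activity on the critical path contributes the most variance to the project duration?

Task 3

te_Task 1 = (10 + 4·11 + 12)/6 = 66/6 = 11; σ²_Task 1 = ((12−10)/6)² = 0.111
te_Task 2 = (2 + 4·6 + 10)/6 = 36/6 = 6; σ²_Task 2 = ((10−2)/6)² = 1.778
te_Task 3 = (8 + 4·13 + 24)/6 = 84/6 = 14; σ²_Task 3 = ((24−8)/6)² = 7.111
te_Task 4 = (6 + 4·10 + 26)/6 = 72/6 = 12; σ²_Task 4 = ((26−6)/6)² = 11.111
te_Task 5 = (1 + 4·6 + 11)/6 = 36/6 = 6; σ²_Task 5 = ((11−1)/6)² = 2.778

Forward pass:
ES_Task 1 = 0; EF_Task 1 = 11
ES_Task 2 = 0; EF_Task 2 = 6
ES_Task 3 = max(EF_Task 1=11, EF_Task 2=6) = 11; EF_Task 3 = 11+14 = 25
ES_Task 4 = 11; EF_Task 4 = 11+12 = 23
ES_Task 5 = max(EF_Task 3=25, EF_Task 4=23) = 25; EF_Task 5 = 25+6 = 31
Expected project duration μ = 31 weeks. Critical path: Task 1 → Task 3 → Task 5.

Variances on critical path: σ²_Task 1=0.111, σ²_Task 3=7.111, σ²_Task 5=2.778.
Largest is σ²_Task 3 = 7.111.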